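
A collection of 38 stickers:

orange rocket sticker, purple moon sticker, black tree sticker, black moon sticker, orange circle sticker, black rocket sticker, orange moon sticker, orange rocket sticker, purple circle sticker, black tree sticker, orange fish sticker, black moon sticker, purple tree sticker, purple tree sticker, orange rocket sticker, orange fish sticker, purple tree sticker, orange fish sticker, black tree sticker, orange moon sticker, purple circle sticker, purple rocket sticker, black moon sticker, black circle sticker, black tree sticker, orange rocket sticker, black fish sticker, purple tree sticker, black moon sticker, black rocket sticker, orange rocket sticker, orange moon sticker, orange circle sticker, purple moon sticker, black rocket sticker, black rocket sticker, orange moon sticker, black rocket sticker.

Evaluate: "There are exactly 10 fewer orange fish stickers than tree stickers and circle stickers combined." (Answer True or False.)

True

|orange fish stickers| = 3.
tree stickers: 8; circle stickers: 5; combined: 8 + 5 = 13.
The claim requires 13 − 3 (= 10) to equal 10, which holds.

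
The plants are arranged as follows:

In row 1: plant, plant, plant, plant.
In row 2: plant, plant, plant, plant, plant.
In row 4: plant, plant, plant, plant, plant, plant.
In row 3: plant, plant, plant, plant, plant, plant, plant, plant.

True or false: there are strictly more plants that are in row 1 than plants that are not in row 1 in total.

plants in row 1: 4.
plants that are not in row 1: 19.
The claim requires 4 > 19, which does not hold.

False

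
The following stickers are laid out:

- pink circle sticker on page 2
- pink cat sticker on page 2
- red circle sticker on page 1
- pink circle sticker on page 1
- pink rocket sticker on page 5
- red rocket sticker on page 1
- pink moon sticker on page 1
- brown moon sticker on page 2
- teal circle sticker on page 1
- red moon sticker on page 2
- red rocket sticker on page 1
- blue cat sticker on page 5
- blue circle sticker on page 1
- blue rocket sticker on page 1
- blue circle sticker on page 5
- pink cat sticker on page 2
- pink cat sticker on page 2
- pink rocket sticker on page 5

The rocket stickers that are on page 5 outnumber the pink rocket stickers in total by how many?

rocket stickers on page 5: 2.
pink rocket stickers: 2.
2 − 2 = 0.

0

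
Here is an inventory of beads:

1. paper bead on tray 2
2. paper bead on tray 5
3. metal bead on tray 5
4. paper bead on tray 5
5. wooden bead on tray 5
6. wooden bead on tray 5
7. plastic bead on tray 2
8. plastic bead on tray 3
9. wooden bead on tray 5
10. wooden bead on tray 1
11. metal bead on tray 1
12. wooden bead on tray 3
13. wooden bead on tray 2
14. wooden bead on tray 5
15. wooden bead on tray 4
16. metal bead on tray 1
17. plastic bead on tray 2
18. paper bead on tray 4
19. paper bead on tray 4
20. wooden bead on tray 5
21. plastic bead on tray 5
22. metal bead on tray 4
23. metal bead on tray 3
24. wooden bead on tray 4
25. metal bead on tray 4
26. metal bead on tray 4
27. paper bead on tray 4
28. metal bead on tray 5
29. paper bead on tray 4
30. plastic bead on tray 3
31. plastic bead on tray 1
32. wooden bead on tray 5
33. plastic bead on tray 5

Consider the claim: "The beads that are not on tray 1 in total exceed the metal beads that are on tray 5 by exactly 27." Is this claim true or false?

True

|beads that are not on tray 1| = 29.
|metal beads on tray 5| = 2.
The claim requires 29 − 2 (= 27) to equal 27, which holds.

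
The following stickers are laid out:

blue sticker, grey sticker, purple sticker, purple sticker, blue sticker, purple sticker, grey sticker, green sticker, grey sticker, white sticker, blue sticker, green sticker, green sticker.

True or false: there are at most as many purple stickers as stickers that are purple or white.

purple stickers: 3.
stickers that are purple or white: 4.
The claim requires 3 ≤ 4, which holds.

True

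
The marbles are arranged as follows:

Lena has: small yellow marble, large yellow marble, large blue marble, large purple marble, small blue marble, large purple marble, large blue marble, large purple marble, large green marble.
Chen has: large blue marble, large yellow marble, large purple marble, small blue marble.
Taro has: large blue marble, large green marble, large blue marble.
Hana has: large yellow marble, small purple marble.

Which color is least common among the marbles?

Counts by color: blue 7, purple 5, yellow 4, green 2.
The minimum is 2, held uniquely by green.

green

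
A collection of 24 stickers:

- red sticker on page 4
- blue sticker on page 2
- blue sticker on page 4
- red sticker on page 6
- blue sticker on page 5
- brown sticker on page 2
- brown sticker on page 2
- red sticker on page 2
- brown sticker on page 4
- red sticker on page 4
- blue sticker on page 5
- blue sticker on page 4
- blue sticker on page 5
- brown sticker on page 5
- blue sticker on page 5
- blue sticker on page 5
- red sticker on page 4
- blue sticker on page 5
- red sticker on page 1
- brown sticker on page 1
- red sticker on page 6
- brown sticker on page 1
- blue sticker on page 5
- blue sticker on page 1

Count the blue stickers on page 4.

2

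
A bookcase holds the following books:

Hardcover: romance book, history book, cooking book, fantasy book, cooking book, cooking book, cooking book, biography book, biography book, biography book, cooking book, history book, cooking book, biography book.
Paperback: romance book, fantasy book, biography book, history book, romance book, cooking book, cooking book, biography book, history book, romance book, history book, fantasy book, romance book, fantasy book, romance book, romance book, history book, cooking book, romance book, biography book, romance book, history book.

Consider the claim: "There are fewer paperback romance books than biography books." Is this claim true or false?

|paperback romance books| = 8.
|biography books| = 7.
The claim requires 8 < 7, which does not hold.

False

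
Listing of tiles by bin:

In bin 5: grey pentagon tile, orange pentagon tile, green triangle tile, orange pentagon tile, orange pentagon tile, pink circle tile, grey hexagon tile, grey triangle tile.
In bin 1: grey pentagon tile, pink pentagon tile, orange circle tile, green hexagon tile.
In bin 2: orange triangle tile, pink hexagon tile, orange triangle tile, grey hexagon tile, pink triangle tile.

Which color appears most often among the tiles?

Counts by color: orange 6, grey 5, pink 4, green 2.
The maximum is 6, held uniquely by orange.

orange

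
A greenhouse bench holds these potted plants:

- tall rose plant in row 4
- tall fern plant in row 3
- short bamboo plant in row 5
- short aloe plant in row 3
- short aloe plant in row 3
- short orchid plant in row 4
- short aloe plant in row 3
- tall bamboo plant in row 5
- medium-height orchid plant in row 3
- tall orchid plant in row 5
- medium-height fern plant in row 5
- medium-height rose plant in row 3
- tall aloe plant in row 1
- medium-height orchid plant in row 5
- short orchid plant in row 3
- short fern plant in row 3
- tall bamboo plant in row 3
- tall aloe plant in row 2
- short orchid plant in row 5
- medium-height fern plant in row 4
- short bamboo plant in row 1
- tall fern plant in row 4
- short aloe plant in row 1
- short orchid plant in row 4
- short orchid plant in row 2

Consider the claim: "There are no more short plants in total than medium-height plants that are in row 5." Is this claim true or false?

|short plants| = 12.
|medium-height plants in row 5| = 2.
The claim requires 12 ≤ 2, which does not hold.

False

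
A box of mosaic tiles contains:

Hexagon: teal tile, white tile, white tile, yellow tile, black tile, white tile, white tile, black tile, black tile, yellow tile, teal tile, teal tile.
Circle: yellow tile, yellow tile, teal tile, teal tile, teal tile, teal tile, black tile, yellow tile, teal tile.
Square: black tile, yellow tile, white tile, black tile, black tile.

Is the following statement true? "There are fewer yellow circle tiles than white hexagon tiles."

True

|yellow circle tiles| = 3.
|white hexagon tiles| = 4.
The claim requires 3 < 4, which holds.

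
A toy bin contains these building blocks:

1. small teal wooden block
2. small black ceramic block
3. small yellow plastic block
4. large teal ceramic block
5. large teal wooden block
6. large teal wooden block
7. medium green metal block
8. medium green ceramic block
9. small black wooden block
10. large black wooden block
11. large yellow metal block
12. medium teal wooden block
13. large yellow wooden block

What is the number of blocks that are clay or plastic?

clay: 0; plastic: 1; together 0 + 1 = 1.

1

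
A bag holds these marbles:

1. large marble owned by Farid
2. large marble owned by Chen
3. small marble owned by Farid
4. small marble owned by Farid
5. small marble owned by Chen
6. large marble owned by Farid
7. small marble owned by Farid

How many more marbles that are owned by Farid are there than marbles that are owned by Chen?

3

marbles owned by Farid: 5.
marbles owned by Chen: 2.
5 − 2 = 3.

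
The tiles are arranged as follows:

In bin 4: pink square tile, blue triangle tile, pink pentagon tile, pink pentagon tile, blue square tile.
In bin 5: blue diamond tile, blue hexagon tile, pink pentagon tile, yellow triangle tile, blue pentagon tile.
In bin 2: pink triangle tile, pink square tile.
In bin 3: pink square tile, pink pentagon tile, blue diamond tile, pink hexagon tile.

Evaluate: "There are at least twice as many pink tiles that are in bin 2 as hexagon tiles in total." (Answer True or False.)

False

There are 2 pink tiles in bin 2.
There are 2 hexagon tiles.
The claim requires 2 ≥ 2 × 2 = 4, which does not hold.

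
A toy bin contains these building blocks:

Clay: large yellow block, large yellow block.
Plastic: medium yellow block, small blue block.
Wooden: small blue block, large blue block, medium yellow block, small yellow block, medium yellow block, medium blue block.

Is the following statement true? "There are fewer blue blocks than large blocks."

|blue blocks| = 4.
|large blocks| = 3.
The claim requires 4 < 3, which does not hold.

False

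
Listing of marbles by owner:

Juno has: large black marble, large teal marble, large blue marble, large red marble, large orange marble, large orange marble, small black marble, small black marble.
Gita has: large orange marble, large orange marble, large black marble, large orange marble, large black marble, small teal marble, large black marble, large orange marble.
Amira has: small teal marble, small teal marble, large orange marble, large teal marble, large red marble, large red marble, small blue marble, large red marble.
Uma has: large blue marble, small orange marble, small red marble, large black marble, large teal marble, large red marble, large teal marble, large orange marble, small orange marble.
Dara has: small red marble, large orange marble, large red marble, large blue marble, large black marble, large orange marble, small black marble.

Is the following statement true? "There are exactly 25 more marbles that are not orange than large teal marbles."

There are 28 marbles that are not orange.
There are 4 large teal marbles.
The claim requires 28 − 4 (= 24) to equal 25, which does not hold.

False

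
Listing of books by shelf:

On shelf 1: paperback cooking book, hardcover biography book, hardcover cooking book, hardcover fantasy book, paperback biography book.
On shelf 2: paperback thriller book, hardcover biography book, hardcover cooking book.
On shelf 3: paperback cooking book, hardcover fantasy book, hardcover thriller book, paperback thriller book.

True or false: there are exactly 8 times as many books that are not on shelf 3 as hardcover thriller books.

|books that are not on shelf 3| = 8.
|hardcover thriller books| = 1.
The claim requires 8 = 8 × 1 = 8, which holds.

True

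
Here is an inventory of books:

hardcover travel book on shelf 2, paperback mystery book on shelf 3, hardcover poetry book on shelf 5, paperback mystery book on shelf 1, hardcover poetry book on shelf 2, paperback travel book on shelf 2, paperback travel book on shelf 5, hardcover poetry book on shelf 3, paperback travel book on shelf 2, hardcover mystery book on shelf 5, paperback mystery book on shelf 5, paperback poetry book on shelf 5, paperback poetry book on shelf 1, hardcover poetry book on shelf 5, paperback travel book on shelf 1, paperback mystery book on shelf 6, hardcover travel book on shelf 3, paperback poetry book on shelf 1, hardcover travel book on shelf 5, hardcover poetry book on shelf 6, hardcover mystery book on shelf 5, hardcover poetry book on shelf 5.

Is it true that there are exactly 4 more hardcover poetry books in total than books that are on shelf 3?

False

hardcover poetry books: 6.
books on shelf 3: 3.
The claim requires 6 − 3 (= 3) to equal 4, which does not hold.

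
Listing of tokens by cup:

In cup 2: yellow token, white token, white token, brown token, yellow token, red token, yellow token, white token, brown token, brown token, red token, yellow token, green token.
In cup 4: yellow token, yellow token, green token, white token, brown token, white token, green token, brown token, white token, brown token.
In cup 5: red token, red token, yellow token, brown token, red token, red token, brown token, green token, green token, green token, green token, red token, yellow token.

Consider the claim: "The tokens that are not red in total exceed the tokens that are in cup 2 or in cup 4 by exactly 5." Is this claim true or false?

There are 29 tokens that are not red.
There are 23 tokens in cup 2 or in cup 4.
The claim requires 29 − 23 (= 6) to equal 5, which does not hold.

False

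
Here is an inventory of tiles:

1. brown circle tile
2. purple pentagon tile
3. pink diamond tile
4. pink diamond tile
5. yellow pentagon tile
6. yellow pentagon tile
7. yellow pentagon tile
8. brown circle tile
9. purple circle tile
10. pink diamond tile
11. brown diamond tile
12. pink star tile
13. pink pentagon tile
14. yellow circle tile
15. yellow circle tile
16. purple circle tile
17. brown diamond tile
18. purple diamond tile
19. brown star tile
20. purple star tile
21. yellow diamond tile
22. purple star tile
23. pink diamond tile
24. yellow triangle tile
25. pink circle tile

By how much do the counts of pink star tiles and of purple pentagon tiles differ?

0

pink star tiles: 1. purple pentagon tiles: 1.
|1 − 1| = 1 − 1 = 0.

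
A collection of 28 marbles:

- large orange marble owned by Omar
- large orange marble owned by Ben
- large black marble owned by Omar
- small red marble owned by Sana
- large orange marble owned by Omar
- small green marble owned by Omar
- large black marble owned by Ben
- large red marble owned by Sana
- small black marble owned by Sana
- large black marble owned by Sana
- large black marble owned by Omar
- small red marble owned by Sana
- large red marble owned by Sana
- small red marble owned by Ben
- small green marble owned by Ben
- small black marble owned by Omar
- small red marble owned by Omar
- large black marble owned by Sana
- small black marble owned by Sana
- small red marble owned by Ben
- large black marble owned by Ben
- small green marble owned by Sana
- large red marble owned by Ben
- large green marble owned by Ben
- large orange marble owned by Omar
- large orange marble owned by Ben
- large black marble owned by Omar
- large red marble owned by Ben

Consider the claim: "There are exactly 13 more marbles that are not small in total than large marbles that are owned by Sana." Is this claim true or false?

There are 17 marbles that are not small.
Count of large marbles owned by Sana: 4.
The claim requires 17 − 4 (= 13) to equal 13, which holds.

True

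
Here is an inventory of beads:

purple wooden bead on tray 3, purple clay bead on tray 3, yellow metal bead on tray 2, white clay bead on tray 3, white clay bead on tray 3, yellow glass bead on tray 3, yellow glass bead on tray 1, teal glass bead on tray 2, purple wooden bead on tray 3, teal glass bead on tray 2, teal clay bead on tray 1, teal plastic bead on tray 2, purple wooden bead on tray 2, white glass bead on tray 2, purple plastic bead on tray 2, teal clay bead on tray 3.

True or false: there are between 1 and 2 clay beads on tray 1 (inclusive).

True

There is 1 clay bead on tray 1.
The claim requires 1 ≤ 1 ≤ 2, which holds.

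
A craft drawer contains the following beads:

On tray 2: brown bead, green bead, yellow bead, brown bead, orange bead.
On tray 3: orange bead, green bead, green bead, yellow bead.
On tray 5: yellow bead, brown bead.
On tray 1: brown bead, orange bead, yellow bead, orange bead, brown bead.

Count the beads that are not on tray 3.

Total beads: 16; with the excluded value: 4; remaining 16 − 4 = 12.

12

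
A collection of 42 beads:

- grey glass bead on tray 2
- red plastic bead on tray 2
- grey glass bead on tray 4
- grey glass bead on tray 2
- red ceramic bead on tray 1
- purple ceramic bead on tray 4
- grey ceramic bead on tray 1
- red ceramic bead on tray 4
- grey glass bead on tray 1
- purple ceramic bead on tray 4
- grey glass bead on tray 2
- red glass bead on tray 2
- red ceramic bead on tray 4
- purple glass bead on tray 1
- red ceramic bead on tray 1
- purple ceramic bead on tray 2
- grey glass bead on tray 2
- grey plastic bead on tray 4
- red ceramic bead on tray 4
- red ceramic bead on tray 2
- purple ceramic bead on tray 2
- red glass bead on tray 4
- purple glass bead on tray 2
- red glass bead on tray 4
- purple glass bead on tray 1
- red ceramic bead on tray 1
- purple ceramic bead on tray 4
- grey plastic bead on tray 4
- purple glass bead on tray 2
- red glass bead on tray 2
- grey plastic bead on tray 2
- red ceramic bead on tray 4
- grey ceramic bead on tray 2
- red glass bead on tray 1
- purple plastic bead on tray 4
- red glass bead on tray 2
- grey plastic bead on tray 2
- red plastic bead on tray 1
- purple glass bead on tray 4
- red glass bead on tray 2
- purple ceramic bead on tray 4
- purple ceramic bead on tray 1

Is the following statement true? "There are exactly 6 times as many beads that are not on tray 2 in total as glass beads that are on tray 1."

False

There are 25 beads that are not on tray 2.
There are 4 glass beads on tray 1.
The claim requires 25 = 6 × 4 = 24, which does not hold.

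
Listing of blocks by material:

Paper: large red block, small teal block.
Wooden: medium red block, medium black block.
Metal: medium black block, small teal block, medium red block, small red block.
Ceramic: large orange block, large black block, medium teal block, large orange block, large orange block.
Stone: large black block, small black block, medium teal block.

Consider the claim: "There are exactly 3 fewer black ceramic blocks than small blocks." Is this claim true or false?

True

There is 1 black ceramic block.
There are 4 small blocks.
The claim requires 4 − 1 (= 3) to equal 3, which holds.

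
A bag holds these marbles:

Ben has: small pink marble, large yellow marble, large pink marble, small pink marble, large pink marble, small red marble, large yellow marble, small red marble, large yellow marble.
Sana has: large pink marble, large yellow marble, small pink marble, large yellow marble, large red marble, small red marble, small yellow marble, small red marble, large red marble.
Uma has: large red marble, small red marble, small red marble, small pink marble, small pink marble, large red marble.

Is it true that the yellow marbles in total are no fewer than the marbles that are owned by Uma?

|yellow marbles| = 6.
|marbles owned by Uma| = 6.
The claim requires 6 ≥ 6, which holds.

True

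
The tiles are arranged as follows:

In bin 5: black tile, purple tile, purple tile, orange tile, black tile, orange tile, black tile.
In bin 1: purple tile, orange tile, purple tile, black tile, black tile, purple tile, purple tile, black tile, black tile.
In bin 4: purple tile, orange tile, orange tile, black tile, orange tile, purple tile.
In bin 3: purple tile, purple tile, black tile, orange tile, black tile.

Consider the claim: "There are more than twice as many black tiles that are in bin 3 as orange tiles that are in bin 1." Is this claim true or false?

False

|black tiles in bin 3| = 2.
|orange tiles in bin 1| = 1.
The claim requires 2 > 2 × 1 = 2, which does not hold.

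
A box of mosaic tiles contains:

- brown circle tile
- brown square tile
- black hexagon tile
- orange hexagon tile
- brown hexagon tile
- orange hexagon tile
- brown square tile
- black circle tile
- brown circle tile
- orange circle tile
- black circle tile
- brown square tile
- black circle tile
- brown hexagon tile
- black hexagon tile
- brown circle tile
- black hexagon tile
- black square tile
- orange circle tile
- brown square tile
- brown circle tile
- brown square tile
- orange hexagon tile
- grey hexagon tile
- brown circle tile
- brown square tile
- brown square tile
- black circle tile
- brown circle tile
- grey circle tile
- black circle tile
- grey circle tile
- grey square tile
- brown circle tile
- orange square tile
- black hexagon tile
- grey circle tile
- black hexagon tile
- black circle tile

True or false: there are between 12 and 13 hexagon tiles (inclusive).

False

|hexagon tiles| = 11.
The claim requires 12 ≤ 11 ≤ 13, which does not hold.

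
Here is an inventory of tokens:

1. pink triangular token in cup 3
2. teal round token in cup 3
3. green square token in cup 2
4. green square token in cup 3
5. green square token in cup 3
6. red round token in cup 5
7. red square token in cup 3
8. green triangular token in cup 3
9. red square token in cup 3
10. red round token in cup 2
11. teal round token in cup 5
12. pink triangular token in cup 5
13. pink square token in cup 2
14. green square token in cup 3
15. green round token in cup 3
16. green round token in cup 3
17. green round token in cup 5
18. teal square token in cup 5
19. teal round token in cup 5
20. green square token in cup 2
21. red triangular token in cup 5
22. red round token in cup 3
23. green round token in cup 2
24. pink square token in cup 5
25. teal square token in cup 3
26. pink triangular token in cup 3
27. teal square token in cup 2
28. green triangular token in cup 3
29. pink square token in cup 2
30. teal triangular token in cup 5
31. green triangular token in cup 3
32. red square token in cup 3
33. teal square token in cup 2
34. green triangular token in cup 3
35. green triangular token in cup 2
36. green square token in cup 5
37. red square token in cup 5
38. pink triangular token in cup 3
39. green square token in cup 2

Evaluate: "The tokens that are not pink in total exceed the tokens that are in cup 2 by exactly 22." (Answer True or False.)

There are 32 tokens that are not pink.
There are 10 tokens in cup 2.
The claim requires 32 − 10 (= 22) to equal 22, which holds.

True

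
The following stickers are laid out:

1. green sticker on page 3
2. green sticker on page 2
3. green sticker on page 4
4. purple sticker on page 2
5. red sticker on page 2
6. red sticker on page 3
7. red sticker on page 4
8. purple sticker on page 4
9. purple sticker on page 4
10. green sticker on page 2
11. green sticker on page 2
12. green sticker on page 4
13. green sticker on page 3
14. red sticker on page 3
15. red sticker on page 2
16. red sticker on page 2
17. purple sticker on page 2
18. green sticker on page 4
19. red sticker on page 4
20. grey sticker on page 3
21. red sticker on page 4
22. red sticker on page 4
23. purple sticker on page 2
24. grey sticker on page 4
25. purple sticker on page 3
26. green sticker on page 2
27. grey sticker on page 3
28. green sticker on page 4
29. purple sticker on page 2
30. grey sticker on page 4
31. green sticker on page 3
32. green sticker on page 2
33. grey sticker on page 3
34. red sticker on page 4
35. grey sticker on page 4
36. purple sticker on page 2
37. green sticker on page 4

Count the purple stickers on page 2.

5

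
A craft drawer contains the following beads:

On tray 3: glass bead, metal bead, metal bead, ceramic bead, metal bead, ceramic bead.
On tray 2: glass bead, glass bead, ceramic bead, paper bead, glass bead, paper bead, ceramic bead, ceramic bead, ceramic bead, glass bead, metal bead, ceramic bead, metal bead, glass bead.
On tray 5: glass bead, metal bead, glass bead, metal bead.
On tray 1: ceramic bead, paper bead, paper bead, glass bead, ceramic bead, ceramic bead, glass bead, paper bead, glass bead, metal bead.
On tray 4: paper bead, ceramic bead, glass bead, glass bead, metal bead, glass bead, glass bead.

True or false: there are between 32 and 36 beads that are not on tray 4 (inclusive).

True

There are 34 beads that are not on tray 4.
The claim requires 32 ≤ 34 ≤ 36, which holds.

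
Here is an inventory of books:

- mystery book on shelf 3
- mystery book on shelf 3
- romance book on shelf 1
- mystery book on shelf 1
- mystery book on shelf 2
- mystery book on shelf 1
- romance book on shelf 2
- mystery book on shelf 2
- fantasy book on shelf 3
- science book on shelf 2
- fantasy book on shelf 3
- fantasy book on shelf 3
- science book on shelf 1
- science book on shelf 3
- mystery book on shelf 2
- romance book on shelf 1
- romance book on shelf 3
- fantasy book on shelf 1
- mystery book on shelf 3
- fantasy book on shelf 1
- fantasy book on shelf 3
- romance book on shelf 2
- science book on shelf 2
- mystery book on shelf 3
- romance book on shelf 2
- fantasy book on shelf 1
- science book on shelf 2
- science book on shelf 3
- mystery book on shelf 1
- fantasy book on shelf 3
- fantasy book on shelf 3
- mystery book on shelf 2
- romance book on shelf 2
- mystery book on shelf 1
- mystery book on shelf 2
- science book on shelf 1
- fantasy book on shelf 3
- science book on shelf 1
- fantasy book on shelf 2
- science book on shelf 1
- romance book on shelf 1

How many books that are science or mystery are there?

mystery: 13; science: 9; together 13 + 9 = 22.

22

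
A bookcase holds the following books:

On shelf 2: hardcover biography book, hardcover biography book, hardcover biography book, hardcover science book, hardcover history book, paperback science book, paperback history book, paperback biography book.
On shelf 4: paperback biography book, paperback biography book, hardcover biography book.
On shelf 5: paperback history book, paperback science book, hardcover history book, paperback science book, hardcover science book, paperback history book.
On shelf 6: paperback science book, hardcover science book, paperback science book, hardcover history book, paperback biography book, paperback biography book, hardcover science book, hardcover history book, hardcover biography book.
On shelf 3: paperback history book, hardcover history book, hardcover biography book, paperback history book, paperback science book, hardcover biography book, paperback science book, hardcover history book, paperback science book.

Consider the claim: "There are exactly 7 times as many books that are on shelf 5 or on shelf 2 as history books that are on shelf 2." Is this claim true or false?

|books on shelf 5 or on shelf 2| = 14.
|history books on shelf 2| = 2.
The claim requires 14 = 7 × 2 = 14, which holds.

True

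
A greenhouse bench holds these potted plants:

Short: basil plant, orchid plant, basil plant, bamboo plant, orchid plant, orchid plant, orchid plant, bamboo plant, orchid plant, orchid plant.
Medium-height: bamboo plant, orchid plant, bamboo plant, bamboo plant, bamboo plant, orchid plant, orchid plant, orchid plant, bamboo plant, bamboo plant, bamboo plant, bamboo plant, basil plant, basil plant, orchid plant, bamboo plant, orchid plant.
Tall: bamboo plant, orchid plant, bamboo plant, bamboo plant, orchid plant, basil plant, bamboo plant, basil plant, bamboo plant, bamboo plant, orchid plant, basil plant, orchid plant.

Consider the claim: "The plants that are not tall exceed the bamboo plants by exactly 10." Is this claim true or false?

There are 27 plants that are not tall.
There are 17 bamboo plants.
The claim requires 27 − 17 (= 10) to equal 10, which holds.

True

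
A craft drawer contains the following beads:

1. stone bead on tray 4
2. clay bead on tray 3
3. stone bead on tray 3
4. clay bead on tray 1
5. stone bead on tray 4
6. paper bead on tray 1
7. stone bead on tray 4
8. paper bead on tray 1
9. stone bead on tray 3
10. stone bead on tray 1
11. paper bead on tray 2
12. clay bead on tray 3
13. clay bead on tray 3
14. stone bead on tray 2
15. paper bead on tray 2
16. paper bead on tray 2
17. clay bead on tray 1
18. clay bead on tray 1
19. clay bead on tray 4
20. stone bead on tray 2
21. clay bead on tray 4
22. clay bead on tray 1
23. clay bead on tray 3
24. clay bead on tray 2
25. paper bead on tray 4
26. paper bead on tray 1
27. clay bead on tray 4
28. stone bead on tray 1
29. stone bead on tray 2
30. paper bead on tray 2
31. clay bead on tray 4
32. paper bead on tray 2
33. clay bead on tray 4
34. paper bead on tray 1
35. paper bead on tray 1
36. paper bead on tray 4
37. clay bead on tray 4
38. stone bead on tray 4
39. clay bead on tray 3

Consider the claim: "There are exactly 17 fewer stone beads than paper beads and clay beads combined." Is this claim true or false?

True

stone beads: 11.
paper beads: 12; clay beads: 16; combined: 12 + 16 = 28.
The claim requires 28 − 11 (= 17) to equal 17, which holds.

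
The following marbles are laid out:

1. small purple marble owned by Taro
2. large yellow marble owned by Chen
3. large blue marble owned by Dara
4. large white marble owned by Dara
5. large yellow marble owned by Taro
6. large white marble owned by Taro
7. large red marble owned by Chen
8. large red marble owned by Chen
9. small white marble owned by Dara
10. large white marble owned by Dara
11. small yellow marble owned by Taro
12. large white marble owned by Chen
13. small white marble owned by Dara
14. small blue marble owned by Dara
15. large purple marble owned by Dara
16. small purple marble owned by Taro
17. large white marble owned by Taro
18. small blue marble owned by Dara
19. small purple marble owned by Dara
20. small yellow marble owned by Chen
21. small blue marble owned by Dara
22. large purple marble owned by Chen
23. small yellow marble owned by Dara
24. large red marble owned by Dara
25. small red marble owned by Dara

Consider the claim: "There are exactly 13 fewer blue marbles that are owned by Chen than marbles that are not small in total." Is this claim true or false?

True

blue marbles owned by Chen: 0.
marbles that are not small: 13.
The claim requires 13 − 0 (= 13) to equal 13, which holds.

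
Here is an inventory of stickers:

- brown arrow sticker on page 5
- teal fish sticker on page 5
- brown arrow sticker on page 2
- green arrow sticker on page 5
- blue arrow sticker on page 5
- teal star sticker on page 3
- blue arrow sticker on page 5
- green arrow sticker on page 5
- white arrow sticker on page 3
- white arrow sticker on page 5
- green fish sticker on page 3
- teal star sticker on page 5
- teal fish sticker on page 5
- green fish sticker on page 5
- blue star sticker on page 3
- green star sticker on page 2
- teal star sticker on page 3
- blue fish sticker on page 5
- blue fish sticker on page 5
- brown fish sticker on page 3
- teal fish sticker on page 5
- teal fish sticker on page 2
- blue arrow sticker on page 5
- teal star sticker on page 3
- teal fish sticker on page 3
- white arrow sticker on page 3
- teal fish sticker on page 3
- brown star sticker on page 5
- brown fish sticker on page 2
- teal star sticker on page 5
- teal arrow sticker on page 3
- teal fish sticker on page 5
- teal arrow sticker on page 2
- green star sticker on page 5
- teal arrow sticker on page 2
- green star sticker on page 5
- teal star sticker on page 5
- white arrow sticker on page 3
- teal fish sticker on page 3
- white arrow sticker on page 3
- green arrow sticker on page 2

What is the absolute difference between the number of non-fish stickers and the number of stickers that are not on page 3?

non-fish stickers: 27. stickers that are not on page 3: 27.
|27 − 27| = 27 − 27 = 0.

0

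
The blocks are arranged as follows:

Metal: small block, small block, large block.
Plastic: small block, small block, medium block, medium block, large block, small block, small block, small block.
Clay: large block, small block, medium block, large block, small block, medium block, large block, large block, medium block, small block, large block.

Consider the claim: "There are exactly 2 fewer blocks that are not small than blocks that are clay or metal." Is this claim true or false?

|blocks that are not small| = 12.
|blocks that are clay or metal| = 14.
The claim requires 14 − 12 (= 2) to equal 2, which holds.

True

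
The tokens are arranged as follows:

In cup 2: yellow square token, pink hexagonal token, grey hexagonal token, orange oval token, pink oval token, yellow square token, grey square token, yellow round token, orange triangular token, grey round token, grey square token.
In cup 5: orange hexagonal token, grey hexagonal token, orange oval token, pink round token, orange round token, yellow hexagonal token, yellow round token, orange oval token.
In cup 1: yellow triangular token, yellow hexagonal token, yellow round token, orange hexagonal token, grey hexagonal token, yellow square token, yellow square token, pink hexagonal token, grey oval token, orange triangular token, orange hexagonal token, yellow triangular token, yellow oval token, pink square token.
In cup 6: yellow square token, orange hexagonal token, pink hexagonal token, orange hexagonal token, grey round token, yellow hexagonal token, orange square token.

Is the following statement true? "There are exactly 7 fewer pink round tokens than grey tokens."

True

There is 1 pink round token.
There are 8 grey tokens.
The claim requires 8 − 1 (= 7) to equal 7, which holds.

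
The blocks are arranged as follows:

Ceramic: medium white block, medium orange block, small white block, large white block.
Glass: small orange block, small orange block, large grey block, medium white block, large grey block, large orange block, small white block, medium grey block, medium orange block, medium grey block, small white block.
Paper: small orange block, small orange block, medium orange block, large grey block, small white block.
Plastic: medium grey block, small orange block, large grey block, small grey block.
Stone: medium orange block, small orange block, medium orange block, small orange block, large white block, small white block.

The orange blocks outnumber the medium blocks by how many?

3

orange blocks: 13.
medium blocks: 10.
13 − 10 = 3.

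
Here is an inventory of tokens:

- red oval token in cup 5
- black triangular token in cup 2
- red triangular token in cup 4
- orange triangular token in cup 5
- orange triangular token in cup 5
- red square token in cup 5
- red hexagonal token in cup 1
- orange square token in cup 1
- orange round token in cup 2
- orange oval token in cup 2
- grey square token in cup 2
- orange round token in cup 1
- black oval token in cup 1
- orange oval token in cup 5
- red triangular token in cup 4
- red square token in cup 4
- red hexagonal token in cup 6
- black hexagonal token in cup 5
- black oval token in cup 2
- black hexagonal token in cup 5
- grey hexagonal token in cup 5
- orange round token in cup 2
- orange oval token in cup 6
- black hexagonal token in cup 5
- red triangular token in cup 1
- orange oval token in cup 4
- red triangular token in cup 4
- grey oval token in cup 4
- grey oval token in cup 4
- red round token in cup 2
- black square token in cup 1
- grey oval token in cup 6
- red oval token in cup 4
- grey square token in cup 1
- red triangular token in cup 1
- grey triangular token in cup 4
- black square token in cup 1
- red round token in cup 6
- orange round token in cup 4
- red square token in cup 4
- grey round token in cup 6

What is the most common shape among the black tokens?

hexagonal

Counts by shape (restricted to black tokens): hexagonal 3, square 2, oval 2, triangular 1.
The maximum is 3, held uniquely by hexagonal.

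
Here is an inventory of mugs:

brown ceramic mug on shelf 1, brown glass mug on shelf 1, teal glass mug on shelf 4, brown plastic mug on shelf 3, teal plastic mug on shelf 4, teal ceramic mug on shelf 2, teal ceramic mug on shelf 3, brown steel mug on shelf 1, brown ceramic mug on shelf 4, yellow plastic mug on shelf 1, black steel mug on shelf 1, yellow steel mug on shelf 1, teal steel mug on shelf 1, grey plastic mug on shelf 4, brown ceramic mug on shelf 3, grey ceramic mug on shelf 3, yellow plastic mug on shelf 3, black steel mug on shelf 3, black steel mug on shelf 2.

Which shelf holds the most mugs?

shelf 1

Counts by shelf: shelf 1→7, shelf 3→6, shelf 4→4, shelf 2→2.
The maximum is 7, held uniquely by shelf 1.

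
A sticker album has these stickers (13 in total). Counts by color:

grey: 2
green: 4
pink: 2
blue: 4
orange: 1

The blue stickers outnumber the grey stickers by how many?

2

blue stickers: 4.
grey stickers: 2.
4 − 2 = 2.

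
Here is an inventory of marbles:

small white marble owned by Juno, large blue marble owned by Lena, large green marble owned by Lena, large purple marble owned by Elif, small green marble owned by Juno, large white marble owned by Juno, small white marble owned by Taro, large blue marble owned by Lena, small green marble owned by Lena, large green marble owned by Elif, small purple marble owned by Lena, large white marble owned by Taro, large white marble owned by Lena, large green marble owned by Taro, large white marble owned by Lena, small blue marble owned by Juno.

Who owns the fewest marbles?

Elif

Counts by owner: Lena→7, Juno→4, Taro→3, Elif→2.
The minimum is 2, held uniquely by Elif.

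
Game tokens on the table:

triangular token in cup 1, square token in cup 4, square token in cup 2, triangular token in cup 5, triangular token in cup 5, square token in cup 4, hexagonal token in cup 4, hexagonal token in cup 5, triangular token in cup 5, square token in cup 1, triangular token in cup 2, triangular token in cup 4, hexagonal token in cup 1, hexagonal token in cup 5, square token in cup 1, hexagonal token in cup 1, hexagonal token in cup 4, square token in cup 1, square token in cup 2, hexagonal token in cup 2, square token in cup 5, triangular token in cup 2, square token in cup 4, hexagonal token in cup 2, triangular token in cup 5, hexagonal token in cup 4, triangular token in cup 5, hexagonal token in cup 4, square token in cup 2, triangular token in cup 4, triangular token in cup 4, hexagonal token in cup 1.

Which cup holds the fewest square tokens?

Counts by cup (restricted to square tokens): cup 4→3, cup 1→3, cup 2→3, cup 5→1.
The minimum is 1, held uniquely by cup 5.

cup 5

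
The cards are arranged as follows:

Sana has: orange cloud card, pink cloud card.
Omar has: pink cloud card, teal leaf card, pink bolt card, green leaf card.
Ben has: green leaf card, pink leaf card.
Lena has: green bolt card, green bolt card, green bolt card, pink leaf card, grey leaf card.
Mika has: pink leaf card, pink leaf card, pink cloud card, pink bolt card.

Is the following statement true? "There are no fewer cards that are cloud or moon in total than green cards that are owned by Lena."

True

cards that are cloud or moon: 4.
green cards owned by Lena: 3.
The claim requires 4 ≥ 3, which holds.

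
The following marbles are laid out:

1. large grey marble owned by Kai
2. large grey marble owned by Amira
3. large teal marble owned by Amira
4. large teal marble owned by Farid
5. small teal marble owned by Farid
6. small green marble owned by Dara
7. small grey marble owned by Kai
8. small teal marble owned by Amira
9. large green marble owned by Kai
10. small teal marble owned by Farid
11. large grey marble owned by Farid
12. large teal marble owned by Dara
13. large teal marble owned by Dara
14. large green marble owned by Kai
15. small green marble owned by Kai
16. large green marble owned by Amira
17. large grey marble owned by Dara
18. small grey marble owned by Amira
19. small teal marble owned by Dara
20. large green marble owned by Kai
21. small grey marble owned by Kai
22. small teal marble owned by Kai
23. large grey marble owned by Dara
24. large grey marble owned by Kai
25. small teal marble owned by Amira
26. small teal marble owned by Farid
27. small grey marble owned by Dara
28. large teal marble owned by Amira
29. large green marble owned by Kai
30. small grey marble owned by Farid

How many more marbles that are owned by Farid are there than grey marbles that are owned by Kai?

marbles owned by Farid: 6.
grey marbles owned by Kai: 4.
6 − 4 = 2.

2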